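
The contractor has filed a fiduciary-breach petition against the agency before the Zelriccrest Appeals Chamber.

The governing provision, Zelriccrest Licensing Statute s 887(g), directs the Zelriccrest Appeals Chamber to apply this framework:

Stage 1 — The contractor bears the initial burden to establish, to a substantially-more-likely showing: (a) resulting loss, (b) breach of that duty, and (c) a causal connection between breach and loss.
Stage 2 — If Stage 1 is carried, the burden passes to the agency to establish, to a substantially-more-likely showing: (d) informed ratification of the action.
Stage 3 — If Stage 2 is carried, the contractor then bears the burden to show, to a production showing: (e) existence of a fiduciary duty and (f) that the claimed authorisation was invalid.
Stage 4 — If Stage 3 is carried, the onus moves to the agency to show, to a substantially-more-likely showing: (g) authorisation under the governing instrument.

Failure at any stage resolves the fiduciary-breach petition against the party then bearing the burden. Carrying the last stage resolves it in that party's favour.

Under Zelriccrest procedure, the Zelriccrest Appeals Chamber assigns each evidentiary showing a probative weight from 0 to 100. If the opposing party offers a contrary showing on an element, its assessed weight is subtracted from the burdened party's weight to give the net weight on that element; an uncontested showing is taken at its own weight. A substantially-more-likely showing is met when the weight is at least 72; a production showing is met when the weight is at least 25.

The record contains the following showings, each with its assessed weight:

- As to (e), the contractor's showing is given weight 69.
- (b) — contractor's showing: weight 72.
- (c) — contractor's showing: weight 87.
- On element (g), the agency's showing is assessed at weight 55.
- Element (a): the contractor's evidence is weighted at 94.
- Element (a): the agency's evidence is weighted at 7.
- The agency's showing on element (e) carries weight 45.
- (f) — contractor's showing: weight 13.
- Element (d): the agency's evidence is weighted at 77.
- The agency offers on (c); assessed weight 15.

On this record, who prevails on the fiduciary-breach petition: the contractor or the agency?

At Stage 1 the contractor must meet a substantially-more-likely showing (weight is at least 72): on (a) the weight is 94 less the opposing 7 gives net 87, ≥ 72, so (a) meets the standard; on (b) the weight is 72, ≥ 72, so (b) meets the standard; on (c) the weight is 87 less the opposing 15 gives net 72, which does reach 72, so (c) meets the standard.
  Stage 1 is satisfied; the onus moves to the agency.
At Stage 2 the agency must meet a substantially-more-likely showing (weight is at least 72): on (d) the weight is 77, ≥ 72, so (d) meets the standard.
  All elements met. The burden passes to the contractor.
At Stage 3 the contractor must meet a production showing (weight is at least 25): on (e) the weight is 69 less the opposing 45 gives net 24, < 25, so (e) does not meet the standard; on (f) the weight is 13, which does not reach 25, so (f) does not meet the standard.
  The contractor does not carry Stage 3.
The analysis ends at Stage 3; the agency prevails.

agency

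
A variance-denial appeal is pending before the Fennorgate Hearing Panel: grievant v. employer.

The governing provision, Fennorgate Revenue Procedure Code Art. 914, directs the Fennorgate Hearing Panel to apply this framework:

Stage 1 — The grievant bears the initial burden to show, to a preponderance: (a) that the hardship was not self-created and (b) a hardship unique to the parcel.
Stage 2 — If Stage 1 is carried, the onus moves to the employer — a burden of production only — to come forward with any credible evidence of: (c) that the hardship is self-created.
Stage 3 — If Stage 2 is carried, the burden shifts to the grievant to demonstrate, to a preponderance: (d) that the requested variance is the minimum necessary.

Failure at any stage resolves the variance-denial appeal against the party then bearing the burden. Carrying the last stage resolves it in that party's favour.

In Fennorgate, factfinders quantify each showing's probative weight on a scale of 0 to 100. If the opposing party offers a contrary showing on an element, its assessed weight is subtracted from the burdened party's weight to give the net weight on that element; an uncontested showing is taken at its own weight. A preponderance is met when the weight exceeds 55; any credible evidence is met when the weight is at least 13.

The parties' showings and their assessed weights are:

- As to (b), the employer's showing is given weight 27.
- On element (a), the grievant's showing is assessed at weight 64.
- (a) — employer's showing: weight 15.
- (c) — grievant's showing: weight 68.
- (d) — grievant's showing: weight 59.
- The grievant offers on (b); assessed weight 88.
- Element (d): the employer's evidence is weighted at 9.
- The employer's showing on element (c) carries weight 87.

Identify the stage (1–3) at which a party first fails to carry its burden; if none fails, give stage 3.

Stage 1 — burden on grievant; standard: a preponderance (weight exceeds 55).
    (a): 64 − 15 = 49 ≤ 55 [not met]
    (b): 88 − 27 = 61 > 55 [met]
  The grievant does not carry Stage 1.
The employer prevails.

stage 1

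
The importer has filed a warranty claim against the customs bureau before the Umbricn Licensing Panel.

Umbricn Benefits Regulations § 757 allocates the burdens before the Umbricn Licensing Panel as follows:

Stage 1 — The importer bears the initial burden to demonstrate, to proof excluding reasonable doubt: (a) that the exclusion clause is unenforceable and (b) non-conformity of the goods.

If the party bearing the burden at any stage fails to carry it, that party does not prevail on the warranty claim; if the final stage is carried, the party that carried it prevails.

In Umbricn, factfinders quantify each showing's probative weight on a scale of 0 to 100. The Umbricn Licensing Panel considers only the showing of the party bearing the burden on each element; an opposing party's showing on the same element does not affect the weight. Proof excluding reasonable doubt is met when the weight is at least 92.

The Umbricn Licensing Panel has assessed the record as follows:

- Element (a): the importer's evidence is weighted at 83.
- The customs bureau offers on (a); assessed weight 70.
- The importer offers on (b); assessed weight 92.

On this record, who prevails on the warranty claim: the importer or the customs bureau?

customs bureau

At Stage 1 the importer must meet proof excluding reasonable doubt (weight is at least 92): on (a) the weight is 83 (the customs bureau's 70 is given no effect), < 92, so (a) does not meet the standard; on (b) the weight is 92, which does reach 92, so (b) meets the standard.
  The importer does not carry Stage 1.
So the customs bureau prevails.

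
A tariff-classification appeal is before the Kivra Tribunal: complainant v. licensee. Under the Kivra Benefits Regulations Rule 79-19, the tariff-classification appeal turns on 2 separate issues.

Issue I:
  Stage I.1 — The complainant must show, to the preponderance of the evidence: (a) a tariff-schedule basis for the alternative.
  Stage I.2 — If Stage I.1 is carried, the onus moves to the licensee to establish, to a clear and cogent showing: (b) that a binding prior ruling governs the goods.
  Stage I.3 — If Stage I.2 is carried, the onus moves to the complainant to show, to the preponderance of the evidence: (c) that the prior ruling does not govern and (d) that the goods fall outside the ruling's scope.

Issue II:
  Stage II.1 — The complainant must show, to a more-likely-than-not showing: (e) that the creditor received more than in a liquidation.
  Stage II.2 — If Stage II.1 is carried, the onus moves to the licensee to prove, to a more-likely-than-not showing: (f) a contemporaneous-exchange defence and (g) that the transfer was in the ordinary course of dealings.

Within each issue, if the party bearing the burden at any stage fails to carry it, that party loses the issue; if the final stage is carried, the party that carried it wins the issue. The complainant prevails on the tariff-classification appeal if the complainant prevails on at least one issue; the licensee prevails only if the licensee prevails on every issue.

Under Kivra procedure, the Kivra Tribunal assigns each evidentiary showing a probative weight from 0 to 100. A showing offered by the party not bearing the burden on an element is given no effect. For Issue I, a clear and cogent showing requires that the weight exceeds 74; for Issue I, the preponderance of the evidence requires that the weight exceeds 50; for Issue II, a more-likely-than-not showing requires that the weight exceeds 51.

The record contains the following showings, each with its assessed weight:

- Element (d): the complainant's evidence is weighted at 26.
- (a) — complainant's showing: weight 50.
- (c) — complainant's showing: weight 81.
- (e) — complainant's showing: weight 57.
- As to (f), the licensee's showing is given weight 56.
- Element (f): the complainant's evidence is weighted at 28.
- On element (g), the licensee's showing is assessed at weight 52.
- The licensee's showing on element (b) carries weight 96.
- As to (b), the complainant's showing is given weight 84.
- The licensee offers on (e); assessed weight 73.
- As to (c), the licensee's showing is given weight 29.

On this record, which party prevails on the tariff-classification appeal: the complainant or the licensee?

— Issue I —
Stage I.1 (complainant, the preponderance of the evidence, weight exceeds 50): (a) 50 ≤ 50 — fails.
  The complainant does not carry Stage I.1.
The analysis ends at Stage I.1; the licensee prevails on this issue.
— Issue II —
Stage II.1 — burden on complainant; standard: a more-likely-than-not showing (weight exceeds 51).
    (e): 57 (licensee's 73 disregarded) > 51 [met]
  All elements met. The burden passes to the licensee.
Stage II.2 — burden on licensee; standard: a more-likely-than-not showing (weight exceeds 51).
    (f): 56 (complainant's 28 disregarded) > 51 [met]
    (g): 52 > 51 [met]
  The licensee carries the last stage.
With every stage satisfied, the licensee prevails on this issue.
Per-issue: Issue I → licensee; Issue II → licensee. The complainant must prevail on at least one issue; overall, the licensee prevails.

licensee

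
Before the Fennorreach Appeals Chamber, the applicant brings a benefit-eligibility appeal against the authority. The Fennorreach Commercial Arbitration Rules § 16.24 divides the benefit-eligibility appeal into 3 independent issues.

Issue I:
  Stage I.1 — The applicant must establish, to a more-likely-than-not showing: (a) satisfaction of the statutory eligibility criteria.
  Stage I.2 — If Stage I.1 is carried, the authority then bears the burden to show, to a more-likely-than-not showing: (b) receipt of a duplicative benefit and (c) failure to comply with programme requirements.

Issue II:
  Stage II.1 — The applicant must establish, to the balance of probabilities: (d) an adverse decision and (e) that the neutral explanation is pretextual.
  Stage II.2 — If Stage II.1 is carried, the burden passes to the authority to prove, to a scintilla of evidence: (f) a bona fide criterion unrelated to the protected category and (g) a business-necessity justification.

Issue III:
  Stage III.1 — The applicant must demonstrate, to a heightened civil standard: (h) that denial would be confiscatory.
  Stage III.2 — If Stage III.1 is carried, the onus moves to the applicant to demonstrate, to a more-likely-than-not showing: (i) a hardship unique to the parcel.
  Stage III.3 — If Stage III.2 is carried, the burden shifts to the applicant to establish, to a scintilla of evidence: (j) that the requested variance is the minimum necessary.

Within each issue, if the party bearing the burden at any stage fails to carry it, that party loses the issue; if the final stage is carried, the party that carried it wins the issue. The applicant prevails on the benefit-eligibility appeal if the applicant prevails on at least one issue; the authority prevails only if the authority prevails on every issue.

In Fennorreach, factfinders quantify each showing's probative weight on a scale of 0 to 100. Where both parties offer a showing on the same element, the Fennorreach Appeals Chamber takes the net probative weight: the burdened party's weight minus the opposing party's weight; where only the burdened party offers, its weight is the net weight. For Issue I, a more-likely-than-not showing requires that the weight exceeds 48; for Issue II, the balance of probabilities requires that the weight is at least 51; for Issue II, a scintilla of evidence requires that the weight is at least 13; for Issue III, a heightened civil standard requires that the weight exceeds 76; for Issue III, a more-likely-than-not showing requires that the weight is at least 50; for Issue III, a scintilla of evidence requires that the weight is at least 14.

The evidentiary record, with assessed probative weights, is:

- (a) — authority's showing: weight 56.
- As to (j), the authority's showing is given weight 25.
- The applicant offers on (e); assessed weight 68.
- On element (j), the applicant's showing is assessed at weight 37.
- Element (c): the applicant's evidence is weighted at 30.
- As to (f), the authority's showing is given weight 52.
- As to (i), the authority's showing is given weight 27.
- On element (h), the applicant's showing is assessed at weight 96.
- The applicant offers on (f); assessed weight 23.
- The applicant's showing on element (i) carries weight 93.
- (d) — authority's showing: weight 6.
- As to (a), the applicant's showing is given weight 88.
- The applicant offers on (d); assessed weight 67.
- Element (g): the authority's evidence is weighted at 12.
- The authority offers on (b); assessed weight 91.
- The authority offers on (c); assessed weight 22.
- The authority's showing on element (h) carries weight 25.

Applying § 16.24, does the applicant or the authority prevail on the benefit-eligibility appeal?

applicant

— Issue I —
Stage I.1 — burden on applicant; standard: a more-likely-than-not showing (weight exceeds 48).
    (a): 88 − 56 = 32 ≤ 48 [not met]
  Stage I.1 not carried; the applicant fails its burden.
The analysis ends at Stage I.1; the authority prevails on this issue.
— Issue II —
At Stage II.1 the applicant must meet the balance of probabilities (weight is at least 51): on (d) the weight is 67 less the opposing 6 gives net 61, ≥ 51, so (d) meets the standard; on (e) the weight is 68, ≥ 51, so (e) meets the standard.
  Stage II.1 is satisfied; the onus moves to the authority.
At Stage II.2 the authority must meet a scintilla of evidence (weight is at least 13): on (f) the weight is 52 less the opposing 23 gives net 29, which does reach 13, so (f) meets the standard; on (g) the weight is 12, < 13, so (g) does not meet the standard.
  Stage II.2 not carried; the authority fails its burden.
So the applicant prevails on this issue.
— Issue III —
Stage III.1 (applicant, a heightened civil standard, weight exceeds 76): (h) net 96−25=71 ≤ 76 — fails.
  Not every element is met, so the applicant fails to carry Stage III.1.
So the authority prevails on this issue.
Per-issue: Issue I → authority; Issue II → applicant; Issue III → authority. The applicant must prevail on at least one issue; overall, the applicant prevails.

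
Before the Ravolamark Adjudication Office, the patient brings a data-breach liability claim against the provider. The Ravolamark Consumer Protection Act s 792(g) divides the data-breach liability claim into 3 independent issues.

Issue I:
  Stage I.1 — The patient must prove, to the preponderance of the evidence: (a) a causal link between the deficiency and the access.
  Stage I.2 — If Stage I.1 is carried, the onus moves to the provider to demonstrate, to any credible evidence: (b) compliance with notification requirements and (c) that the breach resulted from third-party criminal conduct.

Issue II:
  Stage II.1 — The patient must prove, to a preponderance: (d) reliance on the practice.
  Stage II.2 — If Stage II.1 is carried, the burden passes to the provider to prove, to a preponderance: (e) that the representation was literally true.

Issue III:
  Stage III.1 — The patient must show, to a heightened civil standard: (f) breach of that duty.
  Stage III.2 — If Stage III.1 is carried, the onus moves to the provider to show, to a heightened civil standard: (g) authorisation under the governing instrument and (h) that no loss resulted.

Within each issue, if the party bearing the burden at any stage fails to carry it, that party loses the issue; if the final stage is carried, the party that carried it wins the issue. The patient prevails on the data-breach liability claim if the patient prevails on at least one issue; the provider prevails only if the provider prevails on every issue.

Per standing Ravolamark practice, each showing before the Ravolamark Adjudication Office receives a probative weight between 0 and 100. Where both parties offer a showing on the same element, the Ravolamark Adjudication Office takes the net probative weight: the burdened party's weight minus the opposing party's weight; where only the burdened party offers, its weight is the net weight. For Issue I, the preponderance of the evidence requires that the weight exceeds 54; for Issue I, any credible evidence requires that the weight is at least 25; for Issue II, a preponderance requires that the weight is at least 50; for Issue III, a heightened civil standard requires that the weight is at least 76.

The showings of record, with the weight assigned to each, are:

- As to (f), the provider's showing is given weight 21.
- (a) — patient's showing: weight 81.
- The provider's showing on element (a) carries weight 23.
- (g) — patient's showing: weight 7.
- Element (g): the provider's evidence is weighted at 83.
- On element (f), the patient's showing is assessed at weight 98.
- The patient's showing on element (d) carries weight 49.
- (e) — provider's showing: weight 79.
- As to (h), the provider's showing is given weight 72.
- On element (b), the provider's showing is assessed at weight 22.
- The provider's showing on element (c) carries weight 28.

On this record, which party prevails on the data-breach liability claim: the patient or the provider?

— Issue I —
At Stage I.1 the patient must meet the preponderance of the evidence (weight exceeds 54): on (a) the weight is 81 less the opposing 23 gives net 58, > 54, so (a) meets the standard.
  All elements met. The burden passes to the provider.
At Stage I.2 the provider must meet any credible evidence (weight is at least 25): on (b) the weight is 22, < 25, so (b) does not meet the standard; on (c) the weight is 28, ≥ 25, so (c) meets the standard.
  The provider does not carry Stage I.2.
So the patient prevails on this issue.
— Issue II —
Stage II.1 — burden on patient; standard: a preponderance (weight is at least 50).
    (d): 49 < 50 [not met]
  Stage II.1 not carried; the patient fails its burden.
So the provider prevails on this issue.
— Issue III —
At Stage III.1 the patient must meet a heightened civil standard (weight is at least 76): on (f) the weight is 98 less the opposing 21 gives net 77, which does reach 76, so (f) meets the standard.
  The patient carries Stage III.1; the provider now bears the burden.
At Stage III.2 the provider must meet a heightened civil standard (weight is at least 76): on (g) the weight is 83 less the opposing 7 gives net 76, ≥ 76, so (g) meets the standard; on (h) the weight is 72, < 76, so (h) does not meet the standard.
  The provider does not carry Stage III.2.
The analysis ends at Stage III.2; the patient prevails on this issue.
Per-issue: Issue I → patient; Issue II → provider; Issue III → patient. The patient must prevail on at least one issue; overall, the patient prevails.

patient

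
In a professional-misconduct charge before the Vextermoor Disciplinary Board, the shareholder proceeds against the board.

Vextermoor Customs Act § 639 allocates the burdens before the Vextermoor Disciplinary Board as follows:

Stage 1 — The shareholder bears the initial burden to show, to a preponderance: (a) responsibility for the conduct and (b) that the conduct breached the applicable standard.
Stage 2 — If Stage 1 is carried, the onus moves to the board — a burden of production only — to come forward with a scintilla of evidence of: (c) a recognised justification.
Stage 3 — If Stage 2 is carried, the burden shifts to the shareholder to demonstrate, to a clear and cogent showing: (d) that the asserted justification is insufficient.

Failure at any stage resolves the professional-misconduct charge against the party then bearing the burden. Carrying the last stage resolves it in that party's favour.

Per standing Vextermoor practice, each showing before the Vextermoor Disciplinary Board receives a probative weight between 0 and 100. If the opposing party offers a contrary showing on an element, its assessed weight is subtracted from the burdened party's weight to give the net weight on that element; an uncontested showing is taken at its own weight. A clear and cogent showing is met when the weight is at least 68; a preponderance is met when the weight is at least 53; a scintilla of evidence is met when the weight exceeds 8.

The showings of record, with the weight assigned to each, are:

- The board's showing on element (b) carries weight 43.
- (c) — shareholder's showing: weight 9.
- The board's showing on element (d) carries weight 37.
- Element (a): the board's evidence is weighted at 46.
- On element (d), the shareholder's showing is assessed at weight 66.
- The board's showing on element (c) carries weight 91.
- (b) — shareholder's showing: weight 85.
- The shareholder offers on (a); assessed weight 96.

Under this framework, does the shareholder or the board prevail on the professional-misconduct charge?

board

At Stage 1 the shareholder must meet a preponderance (weight is at least 53): on (a) the weight is 96 less the opposing 46 gives net 50, which does not reach 53, so (a) does not meet the standard; on (b) the weight is 85 less the opposing 43 gives net 42, which does not reach 53, so (b) does not meet the standard.
  Not every element is met, so the shareholder fails to carry Stage 1.
The analysis ends at Stage 1; the board prevails.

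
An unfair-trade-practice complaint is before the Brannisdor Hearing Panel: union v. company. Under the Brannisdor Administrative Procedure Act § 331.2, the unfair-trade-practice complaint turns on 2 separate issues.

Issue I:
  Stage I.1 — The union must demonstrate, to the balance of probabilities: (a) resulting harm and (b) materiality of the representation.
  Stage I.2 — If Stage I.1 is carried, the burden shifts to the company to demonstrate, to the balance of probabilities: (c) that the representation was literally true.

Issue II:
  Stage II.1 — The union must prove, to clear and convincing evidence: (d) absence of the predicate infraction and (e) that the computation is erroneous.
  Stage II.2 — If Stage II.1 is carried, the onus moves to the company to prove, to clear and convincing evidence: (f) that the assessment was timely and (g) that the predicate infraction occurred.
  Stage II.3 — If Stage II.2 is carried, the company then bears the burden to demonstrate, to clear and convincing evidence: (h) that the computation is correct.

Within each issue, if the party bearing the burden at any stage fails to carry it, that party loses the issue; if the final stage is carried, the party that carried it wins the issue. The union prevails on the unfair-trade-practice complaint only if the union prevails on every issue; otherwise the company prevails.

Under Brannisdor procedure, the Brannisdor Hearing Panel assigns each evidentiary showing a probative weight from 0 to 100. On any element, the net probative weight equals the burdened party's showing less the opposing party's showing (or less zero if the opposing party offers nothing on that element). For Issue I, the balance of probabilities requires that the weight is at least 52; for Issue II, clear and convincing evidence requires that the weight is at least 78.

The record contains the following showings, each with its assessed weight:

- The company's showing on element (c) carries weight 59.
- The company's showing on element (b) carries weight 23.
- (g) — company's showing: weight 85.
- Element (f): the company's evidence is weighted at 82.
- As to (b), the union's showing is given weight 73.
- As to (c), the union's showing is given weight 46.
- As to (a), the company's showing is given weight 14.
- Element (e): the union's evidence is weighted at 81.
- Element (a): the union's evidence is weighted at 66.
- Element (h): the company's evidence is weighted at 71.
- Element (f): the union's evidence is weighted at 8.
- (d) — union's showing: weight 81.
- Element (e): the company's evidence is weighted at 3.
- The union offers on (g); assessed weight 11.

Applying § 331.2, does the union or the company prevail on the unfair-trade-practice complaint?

company

— Issue I —
At Stage I.1 the union must meet the balance of probabilities (weight is at least 52): on (a) the weight is 66 less the opposing 14 gives net 52, which does reach 52, so (a) meets the standard; on (b) the weight is 73 less the opposing 23 gives net 50, < 52, so (b) does not meet the standard.
  Not every element is met, so the union fails to carry Stage I.1.
So the company prevails on this issue.
— Issue II —
Stage II.1 — burden on union; standard: clear and convincing evidence (weight is at least 78).
    (d): 81 ≥ 78 [met]
    (e): 81 − 3 = 78 ≥ 78 [met]
  Stage II.1 is satisfied; the onus moves to the company.
Stage II.2 — burden on company; standard: clear and convincing evidence (weight is at least 78).
    (f): 82 − 8 = 74 < 78 [not met]
    (g): 85 − 11 = 74 < 78 [not met]
  The company does not carry Stage II.2.
The analysis ends at Stage II.2; the union prevails on this issue.
Per-issue: Issue I → company; Issue II → union. The union must prevail on every issue; overall, the company prevails.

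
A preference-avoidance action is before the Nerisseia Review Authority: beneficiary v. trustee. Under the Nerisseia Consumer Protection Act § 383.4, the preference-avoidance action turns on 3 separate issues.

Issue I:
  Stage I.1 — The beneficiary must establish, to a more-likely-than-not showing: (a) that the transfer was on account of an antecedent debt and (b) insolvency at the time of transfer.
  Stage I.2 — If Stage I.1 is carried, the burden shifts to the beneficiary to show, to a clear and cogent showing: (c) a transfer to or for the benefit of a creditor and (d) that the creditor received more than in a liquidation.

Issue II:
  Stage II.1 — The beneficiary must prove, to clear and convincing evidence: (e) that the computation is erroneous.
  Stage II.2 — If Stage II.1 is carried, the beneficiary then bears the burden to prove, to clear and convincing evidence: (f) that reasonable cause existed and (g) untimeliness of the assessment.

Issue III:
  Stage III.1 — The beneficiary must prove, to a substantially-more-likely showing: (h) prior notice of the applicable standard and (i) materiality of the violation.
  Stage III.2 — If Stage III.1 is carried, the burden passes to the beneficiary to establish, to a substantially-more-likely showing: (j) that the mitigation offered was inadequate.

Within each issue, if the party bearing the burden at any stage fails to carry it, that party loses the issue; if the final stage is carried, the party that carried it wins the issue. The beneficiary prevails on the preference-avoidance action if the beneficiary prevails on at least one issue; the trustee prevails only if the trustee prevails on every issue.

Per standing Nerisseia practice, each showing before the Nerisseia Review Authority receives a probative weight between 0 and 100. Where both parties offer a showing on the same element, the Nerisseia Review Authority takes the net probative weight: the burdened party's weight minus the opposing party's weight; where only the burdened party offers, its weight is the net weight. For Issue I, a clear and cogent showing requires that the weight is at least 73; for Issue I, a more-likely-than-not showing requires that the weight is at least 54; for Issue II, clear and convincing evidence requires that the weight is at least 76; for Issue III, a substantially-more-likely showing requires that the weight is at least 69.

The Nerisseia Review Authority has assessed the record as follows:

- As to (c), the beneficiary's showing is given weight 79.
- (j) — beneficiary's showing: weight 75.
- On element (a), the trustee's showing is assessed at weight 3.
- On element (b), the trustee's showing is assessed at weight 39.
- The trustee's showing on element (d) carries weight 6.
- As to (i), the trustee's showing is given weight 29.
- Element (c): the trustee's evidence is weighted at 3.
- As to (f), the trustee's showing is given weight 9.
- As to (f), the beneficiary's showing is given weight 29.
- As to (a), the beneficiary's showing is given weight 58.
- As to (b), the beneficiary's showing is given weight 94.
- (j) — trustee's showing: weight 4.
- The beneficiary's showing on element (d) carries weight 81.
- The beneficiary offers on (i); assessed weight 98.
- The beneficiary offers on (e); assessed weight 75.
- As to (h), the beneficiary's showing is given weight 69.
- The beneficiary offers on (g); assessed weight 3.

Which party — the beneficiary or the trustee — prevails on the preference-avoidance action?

beneficiary

— Issue I —
At Stage I.1 the beneficiary must meet a more-likely-than-not showing (weight is at least 54): on (a) the weight is 58 less the opposing 3 gives net 55, ≥ 54, so (a) meets the standard; on (b) the weight is 94 less the opposing 39 gives net 55, ≥ 54, so (b) meets the standard.
  Stage I.1 is satisfied; the beneficiary continues to bear the burden.
At Stage I.2 the beneficiary must meet a clear and cogent showing (weight is at least 73): on (c) the weight is 79 less the opposing 3 gives net 76, ≥ 73, so (c) meets the standard; on (d) the weight is 81 less the opposing 6 gives net 75, which does reach 73, so (d) meets the standard.
  All elements met at the final stage.
With every stage satisfied, the beneficiary prevails on this issue.
— Issue II —
At Stage II.1 the beneficiary must meet clear and convincing evidence (weight is at least 76): on (e) the weight is 75, < 76, so (e) does not meet the standard.
  The beneficiary does not carry Stage II.1.
The analysis ends at Stage II.1; the trustee prevails on this issue.
— Issue III —
Stage III.1 — burden on beneficiary; standard: a substantially-more-likely showing (weight is at least 69).
    (h): 69 ≥ 69 [met]
    (i): 98 − 29 = 69 ≥ 69 [met]
  Stage III.1 carried; the burden remains with the beneficiary.
Stage III.2 — burden on beneficiary; standard: a substantially-more-likely showing (weight is at least 69).
    (j): 75 − 4 = 71 ≥ 69 [met]
  Stage III.2 carried; the final stage is satisfied.
With every stage satisfied, the beneficiary prevails on this issue.
Per-issue: Issue I → beneficiary; Issue II → trustee; Issue III → beneficiary. The beneficiary must prevail on at least one issue; overall, the beneficiary prevails.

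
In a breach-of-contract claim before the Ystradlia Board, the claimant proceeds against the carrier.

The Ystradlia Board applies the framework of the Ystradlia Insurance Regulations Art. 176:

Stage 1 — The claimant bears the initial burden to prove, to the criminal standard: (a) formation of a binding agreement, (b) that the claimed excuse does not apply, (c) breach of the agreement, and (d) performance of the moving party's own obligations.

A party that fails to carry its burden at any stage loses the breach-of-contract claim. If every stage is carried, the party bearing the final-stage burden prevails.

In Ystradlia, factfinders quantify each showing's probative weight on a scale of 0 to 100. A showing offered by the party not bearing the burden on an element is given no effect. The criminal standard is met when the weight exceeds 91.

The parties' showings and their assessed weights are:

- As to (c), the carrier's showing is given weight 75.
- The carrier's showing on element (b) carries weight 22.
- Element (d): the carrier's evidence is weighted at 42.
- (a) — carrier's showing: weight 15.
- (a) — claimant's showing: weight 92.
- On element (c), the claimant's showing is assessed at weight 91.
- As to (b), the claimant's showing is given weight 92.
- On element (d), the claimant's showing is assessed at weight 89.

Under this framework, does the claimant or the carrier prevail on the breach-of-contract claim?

carrier

Stage 1 (claimant, the criminal standard, weight exceeds 91): (a) 92 (carrier's 15 disregarded) > 91 — meets; (b) 92 (carrier's 22 disregarded) > 91 — meets; (c) 91 (carrier's 75 disregarded) ≤ 91 — fails; (d) 89 (carrier's 42 disregarded) ≤ 91 — fails.
  Not every element is met, so the claimant fails to carry Stage 1.
The carrier prevails.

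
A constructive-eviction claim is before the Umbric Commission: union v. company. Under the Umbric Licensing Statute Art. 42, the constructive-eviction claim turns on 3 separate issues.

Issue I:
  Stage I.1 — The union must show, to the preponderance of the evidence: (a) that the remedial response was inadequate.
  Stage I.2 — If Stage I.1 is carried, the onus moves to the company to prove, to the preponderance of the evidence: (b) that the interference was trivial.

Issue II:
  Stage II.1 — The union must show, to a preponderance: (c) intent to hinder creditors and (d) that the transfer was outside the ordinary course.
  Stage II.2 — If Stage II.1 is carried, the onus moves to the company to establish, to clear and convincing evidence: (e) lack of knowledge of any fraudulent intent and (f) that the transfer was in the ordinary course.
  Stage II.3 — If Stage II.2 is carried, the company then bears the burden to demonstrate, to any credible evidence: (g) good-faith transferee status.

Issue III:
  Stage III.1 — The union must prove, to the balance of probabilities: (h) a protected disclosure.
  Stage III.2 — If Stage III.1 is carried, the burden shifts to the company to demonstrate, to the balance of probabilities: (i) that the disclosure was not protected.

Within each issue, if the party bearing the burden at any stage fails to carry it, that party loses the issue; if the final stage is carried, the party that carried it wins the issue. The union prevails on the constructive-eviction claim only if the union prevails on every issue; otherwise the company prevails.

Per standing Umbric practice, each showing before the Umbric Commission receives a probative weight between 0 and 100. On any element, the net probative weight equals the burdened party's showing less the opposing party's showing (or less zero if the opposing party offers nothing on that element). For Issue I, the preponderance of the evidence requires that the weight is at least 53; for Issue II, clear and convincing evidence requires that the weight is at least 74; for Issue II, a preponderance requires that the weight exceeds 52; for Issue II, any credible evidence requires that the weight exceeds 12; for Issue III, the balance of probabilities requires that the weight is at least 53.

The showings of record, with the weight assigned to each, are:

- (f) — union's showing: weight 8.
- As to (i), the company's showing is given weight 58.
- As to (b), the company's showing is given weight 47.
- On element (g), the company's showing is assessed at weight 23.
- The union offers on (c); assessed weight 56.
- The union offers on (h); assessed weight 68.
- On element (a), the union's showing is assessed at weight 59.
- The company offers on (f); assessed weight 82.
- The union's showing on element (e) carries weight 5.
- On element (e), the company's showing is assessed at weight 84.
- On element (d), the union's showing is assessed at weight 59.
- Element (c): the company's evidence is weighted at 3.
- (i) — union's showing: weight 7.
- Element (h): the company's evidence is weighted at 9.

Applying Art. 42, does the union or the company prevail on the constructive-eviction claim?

company

— Issue I —
Stage I.1 (union, the preponderance of the evidence, weight is at least 53): (a) 59 ≥ 53 — meets.
  Stage I.1 is satisfied; the onus moves to the company.
Stage I.2 (company, the preponderance of the evidence, weight is at least 53): (b) 47 < 53 — fails.
  Not every element is met, so the company fails to carry Stage I.2.
The union prevails on this issue.
— Issue II —
Stage II.1 — burden on union; standard: a preponderance (weight exceeds 52).
    (c): 56 − 3 = 53 > 52 [met]
    (d): 59 > 52 [met]
  Stage II.1 is satisfied; the onus moves to the company.
Stage II.2 — burden on company; standard: clear and convincing evidence (weight is at least 74).
    (e): 84 − 5 = 79 ≥ 74 [met]
    (f): 82 − 8 = 74 ≥ 74 [met]
  All elements met. The company retains the burden for Stage II.3.
Stage II.3 — burden on company; standard: any credible evidence (weight exceeds 12).
    (g): 23 > 12 [met]
  The company carries the last stage.
With every stage satisfied, the company prevails on this issue.
— Issue III —
At Stage III.1 the union must meet the balance of probabilities (weight is at least 53): on (h) the weight is 68 less the opposing 9 gives net 59, ≥ 53, so (h) meets the standard.
  Stage III.1 carried; the burden shifts to the company.
At Stage III.2 the company must meet the balance of probabilities (weight is at least 53): on (i) the weight is 58 less the opposing 7 gives net 51, which does not reach 53, so (i) does not meet the standard.
  Stage III.2 not carried; the company fails its burden.
The union prevails on this issue.
Per-issue: Issue I → union; Issue II → company; Issue III → union. The union must prevail on every issue; overall, the company prevails.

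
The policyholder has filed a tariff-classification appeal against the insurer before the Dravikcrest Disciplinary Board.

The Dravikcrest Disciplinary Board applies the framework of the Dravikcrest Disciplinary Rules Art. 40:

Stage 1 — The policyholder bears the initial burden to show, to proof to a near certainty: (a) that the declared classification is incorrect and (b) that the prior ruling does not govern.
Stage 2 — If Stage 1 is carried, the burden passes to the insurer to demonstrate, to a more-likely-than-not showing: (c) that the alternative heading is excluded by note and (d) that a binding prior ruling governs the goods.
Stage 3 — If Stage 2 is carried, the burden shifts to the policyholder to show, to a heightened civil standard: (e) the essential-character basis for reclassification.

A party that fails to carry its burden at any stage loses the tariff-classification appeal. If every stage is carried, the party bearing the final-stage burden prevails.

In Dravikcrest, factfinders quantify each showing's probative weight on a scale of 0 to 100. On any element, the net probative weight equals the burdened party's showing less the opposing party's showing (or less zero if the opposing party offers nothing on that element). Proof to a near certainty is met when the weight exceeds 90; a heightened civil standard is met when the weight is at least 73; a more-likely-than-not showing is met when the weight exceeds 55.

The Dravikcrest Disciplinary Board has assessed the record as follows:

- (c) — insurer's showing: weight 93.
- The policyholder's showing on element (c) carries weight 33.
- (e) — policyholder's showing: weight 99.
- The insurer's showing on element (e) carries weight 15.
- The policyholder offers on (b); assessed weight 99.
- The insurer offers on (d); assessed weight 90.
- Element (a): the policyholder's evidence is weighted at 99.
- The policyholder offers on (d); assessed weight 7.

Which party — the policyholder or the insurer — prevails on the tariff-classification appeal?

At Stage 1 the policyholder must meet proof to a near certainty (weight exceeds 90): on (a) the weight is 99, > 90, so (a) meets the standard; on (b) the weight is 99, which does exceed 90, so (b) meets the standard.
  The policyholder carries Stage 1; the insurer now bears the burden.
At Stage 2 the insurer must meet a more-likely-than-not showing (weight exceeds 55): on (c) the weight is 93 less the opposing 33 gives net 60, > 55, so (c) meets the standard; on (d) the weight is 90 less the opposing 7 gives net 83, which does exceed 55, so (d) meets the standard.
  Stage 2 is satisfied; the onus moves to the policyholder.
At Stage 3 the policyholder must meet a heightened civil standard (weight is at least 73): on (e) the weight is 99 less the opposing 15 gives net 84, ≥ 73, so (e) meets the standard.
  Stage 3 carried; the final stage is satisfied.
With every stage satisfied, the policyholder prevails.

policyholder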